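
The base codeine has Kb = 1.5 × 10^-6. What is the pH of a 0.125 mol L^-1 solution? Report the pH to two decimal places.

C18H21NO3 + H2O ⇌ C18H22NO3+ + OH-
From the ICE table, Kb = x²/(0.125 − x) = 1.5 × 10^-6.
Assume x ≪ 0.125: x ≈ √(1.5 × 10^-6 × 0.125) = 4.33 × 10^-4 M
Check: 0.35% ionized — well under 5%, approximation valid.
pOH = −log(4.33 × 10^-4) = 3.36; pH = 14.00 − 3.36 = 10.64

pH = 10.64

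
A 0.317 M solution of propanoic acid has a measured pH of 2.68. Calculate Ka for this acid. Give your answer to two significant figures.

[H+] = 10^(-2.68) = 2.09 × 10^-3 M
At equilibrium [HA] = 0.317 − 2.09 × 10^-3 = 3.15 × 10^-1 M
Ka = [H+][A-]/[HA] = (2.09 × 10^-3)² / 3.15 × 10^-1 = 1.4 × 10^-5

Ka = 1.4 × 10^-5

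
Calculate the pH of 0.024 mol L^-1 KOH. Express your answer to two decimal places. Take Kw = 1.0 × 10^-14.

pH = 12.38

KOH is a strong base; [OH-] = 0.024 M.
pOH = -log(0.024) = 1.62
pH = 14.00 - 1.62 = 12.38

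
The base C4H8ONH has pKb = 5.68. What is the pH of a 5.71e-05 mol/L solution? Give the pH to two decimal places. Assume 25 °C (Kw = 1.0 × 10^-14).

pH = 9.00

C4H8ONH + H2O ⇌ C4H8ONH2+ + OH-
Kb = 10^(−5.68) = 2.09 × 10^-6
From the ICE table, Kb = x²/(5.71e-05 − x) = 2.09 × 10^-6.
The 5% rule fails; solving x² + Kb·x − Kb·C₀ = 0 exactly:
x = (−Kb + √(Kb² + 4·Kb·C₀))/2 = 9.93 × 10^-6 M
pOH = −log(9.93 × 10^-6) = 5.00; pH = 14.00 − 5.00 = 9.00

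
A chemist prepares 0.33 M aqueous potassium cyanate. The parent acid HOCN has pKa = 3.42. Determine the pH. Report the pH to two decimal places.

pH = 8.47

OCN- is the conjugate base of the weak acid HOCN.
Ka = 10^(−3.42) = 3.80 × 10^-4
Kb = Kw/Ka = 1.0×10^-14 / 3.80 × 10^-4 = 2.63 × 10^-11
Kb = x²/(0.33 − x) = 2.63 × 10^-11
Since Kb ≪ C₀, x ≈ √(Kb·C₀) = 2.95 × 10^-6 M.
Check: 0.00089% ionized — well under 5%, approximation valid.
pOH = 5.53, so pH = 14.00 − pOH = 8.47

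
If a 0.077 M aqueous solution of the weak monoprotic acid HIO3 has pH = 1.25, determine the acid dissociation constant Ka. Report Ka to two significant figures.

Ka = 1.5 × 10^-1

[H+] = 10^(-1.25) = 5.62 × 10^-2 M
At equilibrium [HA] = 0.077 − 5.62 × 10^-2 = 2.08 × 10^-2 M
Ka = [H+][A-]/[HA] = (5.62 × 10^-2)² / 2.08 × 10^-2 = 1.5 × 10^-1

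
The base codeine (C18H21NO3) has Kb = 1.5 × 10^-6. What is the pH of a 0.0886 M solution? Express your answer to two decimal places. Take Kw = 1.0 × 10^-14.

pH = 10.56

C18H21NO3 + H2O ⇌ C18H22NO3+ + OH-
From the ICE table, Kb = [OH-]²/(0.0886 − [OH-]) = 1.5 × 10^-6.
Assume [OH-] ≪ 0.0886: [OH-] ≈ √(1.5 × 10^-6 × 0.0886) = 3.65 × 10^-4 M
pOH = 3.44, so pH = 14.00 − pOH = 10.56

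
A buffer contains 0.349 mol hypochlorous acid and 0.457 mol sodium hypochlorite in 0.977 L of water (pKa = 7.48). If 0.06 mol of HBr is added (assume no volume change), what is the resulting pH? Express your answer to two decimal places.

Added H+ converts OCl- to HOCl: HOCl → 0.409 mol, OCl- → 0.397 mol.
pH = pKa + log(n_OCl-/n_HOCl) = 7.48 + log(0.397/0.409) = 7.48 + (-0.013)

pH = 7.47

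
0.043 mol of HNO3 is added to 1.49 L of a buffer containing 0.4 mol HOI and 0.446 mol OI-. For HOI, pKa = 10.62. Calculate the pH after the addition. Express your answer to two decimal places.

Added H+ converts OI- to HOI: HOI → 0.443 mol, OI- → 0.403 mol.
pH = pKa + log(n_OI-/n_HOI) = 10.62 + log(0.403/0.443) = 10.62 + (-0.041)

pH = 10.58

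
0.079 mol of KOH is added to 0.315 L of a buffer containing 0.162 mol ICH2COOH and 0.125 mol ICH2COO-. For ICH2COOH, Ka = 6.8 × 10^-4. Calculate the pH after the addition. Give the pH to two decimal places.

pH = 3.56

After neutralization: n(ICH2COOH) = 0.083 mol, n(ICH2COO-) = 0.204 mol.
pKa = −log(6.8 × 10^-4) = 3.167
pH = pKa + log(n_ICH2COO-/n_ICH2COOH) = 3.167 + log(0.204/0.083) = 3.167 + (+0.391)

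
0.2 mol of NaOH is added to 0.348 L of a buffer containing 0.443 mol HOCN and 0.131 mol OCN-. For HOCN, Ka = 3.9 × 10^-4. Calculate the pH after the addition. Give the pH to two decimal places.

pH = 3.54

OH- converts HOCN to OCN-: HOCN → 0.243 mol, OCN- → 0.331 mol.
pKa = −log(3.9 × 10^-4) = 3.409
Henderson–Hasselbalch with mole ratio 0.331/0.243: pH = 3.409 + (+0.134)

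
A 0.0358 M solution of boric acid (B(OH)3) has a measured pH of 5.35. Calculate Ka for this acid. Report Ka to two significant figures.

Ka = 5.6 × 10^-10

[H+] = 10^(-5.35) = 4.47 × 10^-6 M
At equilibrium [HA] = 0.0358 − 4.47 × 10^-6 = 3.58 × 10^-2 M
Ka = [H+][A-]/[HA] = (4.47 × 10^-6)² / 3.58 × 10^-2 = 5.6 × 10^-10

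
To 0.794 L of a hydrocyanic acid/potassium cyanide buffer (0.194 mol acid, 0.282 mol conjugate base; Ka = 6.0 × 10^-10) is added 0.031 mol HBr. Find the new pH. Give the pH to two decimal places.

After neutralization: n(HCN) = 0.225 mol, n(CN-) = 0.251 mol.
pKa = −log(6.0 × 10^-10) = 9.222
Henderson–Hasselbalch with mole ratio 0.251/0.225: pH = 9.222 + (+0.047)

pH = 9.27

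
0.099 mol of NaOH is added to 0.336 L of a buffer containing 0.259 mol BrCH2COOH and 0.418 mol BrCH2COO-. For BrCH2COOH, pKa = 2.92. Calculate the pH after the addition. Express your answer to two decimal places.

After neutralization: n(BrCH2COOH) = 0.16 mol, n(BrCH2COO-) = 0.517 mol.
pH = pKa + log(n_BrCH2COO-/n_BrCH2COOH) = 2.92 + log(0.517/0.16) = 2.92 + (+0.509)

pH = 3.43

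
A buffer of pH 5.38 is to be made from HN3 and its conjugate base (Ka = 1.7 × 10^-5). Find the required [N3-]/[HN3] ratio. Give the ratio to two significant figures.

ratio = 4.1

pKa = -log(1.7 × 10^-5) = 4.770
pH = pKa + log(r) ⇒ log(r) = 5.38 − 4.770 = +0.610
r = [N3-]/[HN3] = 10^(+0.610) = 4.07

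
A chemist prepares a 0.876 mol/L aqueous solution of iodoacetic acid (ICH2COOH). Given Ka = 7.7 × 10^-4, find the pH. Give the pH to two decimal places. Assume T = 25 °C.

ICH2COOH ⇌ ICH2COO- + H+
Ka = x²/(0.876 − x) = 7.7 × 10^-4
Assume x ≪ 0.876: x ≈ √(7.7 × 10^-4 × 0.876) = 2.60 × 10^-2 M
pH = −log(2.60 × 10^-2) = 1.59

pH = 1.59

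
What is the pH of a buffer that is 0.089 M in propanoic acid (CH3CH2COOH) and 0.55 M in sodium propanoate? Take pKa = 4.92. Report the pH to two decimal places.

pH = 5.71

Using pH = pKa + log([base]/[acid]) with [base]/[acid] = 0.55/0.089:
pH = 4.92 + (+0.791) = 5.71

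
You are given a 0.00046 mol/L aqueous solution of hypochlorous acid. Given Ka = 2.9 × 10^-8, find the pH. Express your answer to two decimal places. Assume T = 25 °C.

pH = 5.44

HOCl ⇌ OCl- + H+
Ka = [H+]²/(0.00046 − [H+]) = 2.9 × 10^-8
Assume [H+] ≪ 0.00046: [H+] ≈ √(2.9 × 10^-8 × 0.00046) = 3.65 × 10^-6 M
([H+]/C₀ = 0.79% < 5%, so the approximation holds.)
pH = −log(3.65 × 10^-6) = 5.44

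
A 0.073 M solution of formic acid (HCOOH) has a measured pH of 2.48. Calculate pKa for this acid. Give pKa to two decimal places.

pKa = 3.80

[H+] = 10^(-2.48) = 3.31 × 10^-3 M
At equilibrium [HA] = 0.073 − 3.31 × 10^-3 = 6.97 × 10^-2 M
Ka = [H+][A-]/[HA] = (3.31 × 10^-3)² / 6.97 × 10^-2 = 1.57 × 10^-4
pKa = -log(1.57 × 10^-4) = 3.80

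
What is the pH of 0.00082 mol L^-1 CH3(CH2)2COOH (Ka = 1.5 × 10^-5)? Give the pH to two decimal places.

CH3(CH2)2COOH ⇌ CH3(CH2)2COO- + H+
Ka = [H+]²/(0.00082 − [H+]) = 1.5 × 10^-5
The 5% rule fails; solving [H+]² + Ka·[H+] − Ka·C₀ = 0 exactly:
[H+] = (−Ka + √(Ka² + 4·Ka·C₀))/2 = 1.04 × 10^-4 M
pH = −log[H+] = −log(1.04 × 10^-4) = 3.98

pH = 3.98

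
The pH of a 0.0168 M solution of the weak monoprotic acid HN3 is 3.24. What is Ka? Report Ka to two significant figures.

[H+] = 10^(-3.24) = 5.75 × 10^-4 M
At equilibrium [HA] = 0.0168 − 5.75 × 10^-4 = 1.62 × 10^-2 M
Ka = [H+][A-]/[HA] = (5.75 × 10^-4)² / 1.62 × 10^-2 = 2.0 × 10^-5

Ka = 2.0 × 10^-5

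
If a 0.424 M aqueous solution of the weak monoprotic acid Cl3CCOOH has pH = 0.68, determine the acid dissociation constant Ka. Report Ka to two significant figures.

Ka = 2.0 × 10^-1

[H+] = 10^(-0.68) = 2.09 × 10^-1 M
At equilibrium [HA] = 0.424 − 2.09 × 10^-1 = 2.15 × 10^-1 M
Ka = [H+][A-]/[HA] = (2.09 × 10^-1)² / 2.15 × 10^-1 = 2.0 × 10^-1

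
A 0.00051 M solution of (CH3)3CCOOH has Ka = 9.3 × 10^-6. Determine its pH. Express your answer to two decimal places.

pH = 4.19

(CH3)3CCOOH ⇌ (CH3)3CCOO- + H+
Ka = [H+]²/(0.00051 − [H+]) = 9.3 × 10^-6
Here C₀/Ka ≈ 54.8, so the small-[H+] approximation fails. Use the quadratic:
[H+] = (−Ka + √(Ka² + 4·Ka·C₀))/2 = 6.44 × 10^-5 M
pH = −log(6.44 × 10^-5) = 4.19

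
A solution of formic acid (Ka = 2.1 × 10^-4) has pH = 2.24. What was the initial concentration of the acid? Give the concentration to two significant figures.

C₀ = 1.6 × 10^-1 M

[H+] = 10^(-2.24) = 5.75 × 10^-3 M = x
Ka = x²/(C₀ − x) ⇒ C₀ = x + x²/Ka
C₀ = 5.75 × 10^-3 + (5.75 × 10^-3)²/(2.1 × 10^-4) = 1.63 × 10^-1 M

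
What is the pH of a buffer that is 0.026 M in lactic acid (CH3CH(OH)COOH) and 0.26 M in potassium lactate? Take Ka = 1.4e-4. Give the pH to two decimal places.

pKa = −log(1.4 × 10^-4) = 3.854
pH = pKa + log([A⁻]/[HA]) = 3.854 + log(0.26/0.026)
pH = 3.854 + (+1.000) = 4.85

pH = 4.85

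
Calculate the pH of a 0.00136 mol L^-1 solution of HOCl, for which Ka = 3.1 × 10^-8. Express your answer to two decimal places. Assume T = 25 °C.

HOCl ⇌ OCl- + H+
Let x = [H+] at equilibrium. Ka = x²/(0.00136 − x).
Since Ka ≪ C₀, x ≈ √(Ka·C₀) = 6.49 × 10^-6 M.
pH = −log(6.49 × 10^-6) = 5.19

pH = 5.19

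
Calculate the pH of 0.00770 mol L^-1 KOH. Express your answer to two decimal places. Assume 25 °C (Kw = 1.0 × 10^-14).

KOH is a strong base; [OH-] = 0.0077 M.
pOH = -log(0.0077) = 2.11
pH = 14.00 - 2.11 = 11.89

pH = 11.89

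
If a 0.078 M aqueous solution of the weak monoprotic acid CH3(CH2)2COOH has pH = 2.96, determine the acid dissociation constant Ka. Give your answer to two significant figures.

Ka = 1.6 × 10^-5

[H+] = 10^(-2.96) = 1.10 × 10^-3 M
At equilibrium [HA] = 0.078 − 1.10 × 10^-3 = 7.69 × 10^-2 M
Ka = [H+][A-]/[HA] = (1.10 × 10^-3)² / 7.69 × 10^-2 = 1.6 × 10^-5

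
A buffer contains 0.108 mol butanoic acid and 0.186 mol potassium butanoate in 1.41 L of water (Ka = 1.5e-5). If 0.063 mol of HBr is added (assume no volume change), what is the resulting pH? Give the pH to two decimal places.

pH = 4.68

Added H+ converts CH3(CH2)2COO- to CH3(CH2)2COOH: CH3(CH2)2COOH → 0.171 mol, CH3(CH2)2COO- → 0.123 mol.
pKa = −log(1.5 × 10^-5) = 4.824
pH = pKa + log(n_CH3(CH2)2COO-/n_CH3(CH2)2COOH) = 4.824 + log(0.123/0.171) = 4.824 + (-0.143)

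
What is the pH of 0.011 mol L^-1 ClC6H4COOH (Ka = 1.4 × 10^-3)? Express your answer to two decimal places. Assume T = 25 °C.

ClC6H4COOH ⇌ ClC6H4COO- + H+
Ka = [H+]²/(0.011 − [H+]) = 1.4 × 10^-3
The 5% rule fails; solving [H+]² + Ka·[H+] − Ka·C₀ = 0 exactly:
[H+] = (−Ka + √(Ka² + 4·Ka·C₀))/2 = 3.29 × 10^-3 M
pH = −log(3.29 × 10^-3) = 2.48

pH = 2.48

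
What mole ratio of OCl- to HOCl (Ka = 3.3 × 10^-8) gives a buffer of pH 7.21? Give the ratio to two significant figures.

pKa = -log(3.3 × 10^-8) = 7.481
pH = pKa + log(r) ⇒ log(r) = 7.21 − 7.481 = -0.271
r = [OCl-]/[HOCl] = 10^(-0.271) = 0.536

ratio = 0.54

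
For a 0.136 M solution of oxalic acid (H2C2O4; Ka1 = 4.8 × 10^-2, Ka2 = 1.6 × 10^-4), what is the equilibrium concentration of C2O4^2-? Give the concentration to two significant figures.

1.6 × 10^-4 M

First ionization gives [H+] ≈ [HC2O4-] = 6.03 × 10^-2 M.
Second step: Ka2 = [H+][C2O4^2-]/[HC2O4-] ≈ [C2O4^2-] (since [H+] ≈ [HC2O4-]).
So [C2O4^2-] ≈ Ka2.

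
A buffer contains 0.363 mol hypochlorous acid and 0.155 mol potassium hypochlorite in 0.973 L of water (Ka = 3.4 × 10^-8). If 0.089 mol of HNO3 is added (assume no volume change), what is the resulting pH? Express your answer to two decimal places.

pH = 6.63

After neutralization: n(HOCl) = 0.452 mol, n(OCl-) = 0.066 mol.
pKa = −log(3.4 × 10^-8) = 7.469
pH = pKa + log([A⁻]/[HA]) = 7.469 + log(0.066/0.452) = 7.469 -0.836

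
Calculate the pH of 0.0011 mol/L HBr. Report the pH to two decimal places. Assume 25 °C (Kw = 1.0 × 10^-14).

pH = 2.96

HBr is a strong acid and dissociates completely, so [H+] = 0.0011 M.
pH = -log(0.0011) = 2.96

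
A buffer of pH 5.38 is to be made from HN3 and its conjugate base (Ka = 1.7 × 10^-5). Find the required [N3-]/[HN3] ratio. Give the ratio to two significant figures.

ratio = 4.1

pKa = -log(1.7 × 10^-5) = 4.770
pH = pKa + log(r) ⇒ log(r) = 5.38 − 4.770 = +0.610
r = [N3-]/[HN3] = 10^(+0.610) = 4.07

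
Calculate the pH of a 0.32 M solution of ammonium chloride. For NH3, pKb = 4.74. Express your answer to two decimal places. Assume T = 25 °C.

NH4+ is the conjugate acid of the weak base NH3.
Kb = 10^(−4.74) = 1.82 × 10^-5
Ka = Kw/Kb = 1.0×10^-14 / 1.82 × 10^-5 = 5.49 × 10^-10
Ka = x²/(0.32 − x) = 5.49 × 10^-10
Neglecting x in the denominator: x = √(5.49 × 10^-10 × 0.32) = 1.33 × 10^-5 M
pH = −log[H+] = −log(1.33 × 10^-5) = 4.88

pH = 4.88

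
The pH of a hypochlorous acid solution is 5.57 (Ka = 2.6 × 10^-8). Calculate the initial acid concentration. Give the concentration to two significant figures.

[H+] = 10^(-5.57) = 2.69 × 10^-6 M = x
Ka = x²/(C₀ − x) ⇒ C₀ = x + x²/Ka
C₀ = 2.69 × 10^-6 + (2.69 × 10^-6)²/(2.6 × 10^-8) = 2.81 × 10^-4 M

C₀ = 2.8 × 10^-4 M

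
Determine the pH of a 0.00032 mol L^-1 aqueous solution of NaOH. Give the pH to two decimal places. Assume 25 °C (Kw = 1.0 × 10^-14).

pH = 10.51

NaOH is a strong base; [OH-] = 0.00032 M.
pOH = -log(0.00032) = 3.49
pH = 14.00 - 3.49 = 10.51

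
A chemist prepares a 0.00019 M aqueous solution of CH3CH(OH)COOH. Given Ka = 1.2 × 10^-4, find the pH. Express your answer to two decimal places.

CH3CH(OH)COOH ⇌ CH3CH(OH)COO- + H+
From the ICE table, Ka = x²/(0.00019 − x) = 1.2 × 10^-4.
x is not negligible relative to C₀; solve x² + 0.00012·x − 2.28e-08 = 0.
x = [−0.00012 + √(0.00012² + 9.12e-08)]/2 = 1.02 × 10^-4 M
pH = −log[H+] = −log(1.02 × 10^-4) = 3.99

pH = 3.99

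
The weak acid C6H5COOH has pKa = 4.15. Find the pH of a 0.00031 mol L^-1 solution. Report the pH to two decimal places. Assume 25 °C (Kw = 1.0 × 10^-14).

C6H5COOH ⇌ C6H5COO- + H+
Ka = 10^(−4.15) = 7.08 × 10^-5
From the ICE table, Ka = [H+]²/(0.00031 − [H+]) = 7.08 × 10^-5.
The 5% rule fails; solving [H+]² + Ka·[H+] − Ka·C₀ = 0 exactly:
[H+] = (−Ka + √(Ka² + 4·Ka·C₀))/2 = 1.17 × 10^-4 M
pH = −log[H+] = −log(1.17 × 10^-4) = 3.93

pH = 3.93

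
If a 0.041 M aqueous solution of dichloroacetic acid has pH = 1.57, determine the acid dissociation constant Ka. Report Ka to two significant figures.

[H+] = 10^(-1.57) = 2.69 × 10^-2 M
At equilibrium [HA] = 0.041 − 2.69 × 10^-2 = 1.41 × 10^-2 M
Ka = [H+][A-]/[HA] = (2.69 × 10^-2)² / 1.41 × 10^-2 = 5.1 × 10^-2

Ka = 5.1 × 10^-2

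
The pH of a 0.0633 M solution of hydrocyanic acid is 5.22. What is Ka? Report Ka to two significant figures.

Ka = 5.7 × 10^-10

[H+] = 10^(-5.22) = 6.03 × 10^-6 M
At equilibrium [HA] = 0.0633 − 6.03 × 10^-6 = 6.33 × 10^-2 M
Ka = [H+][A-]/[HA] = (6.03 × 10^-6)² / 6.33 × 10^-2 = 5.7 × 10^-10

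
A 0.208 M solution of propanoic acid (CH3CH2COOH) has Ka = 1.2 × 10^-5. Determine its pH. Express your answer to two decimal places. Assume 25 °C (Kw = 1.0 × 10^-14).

pH = 2.80

CH3CH2COOH ⇌ CH3CH2COO- + H+
Ka = [H+]²/(0.208 − [H+]) = 1.2 × 10^-5
Assume [H+] ≪ 0.208: [H+] ≈ √(1.2 × 10^-5 × 0.208) = 1.58 × 10^-3 M
([H+]/C₀ = 0.76% < 5%, so the approximation holds.)
pH = −log[H+] = −log(1.58 × 10^-3) = 2.80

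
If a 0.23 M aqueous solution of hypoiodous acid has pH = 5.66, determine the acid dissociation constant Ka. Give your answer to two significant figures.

[H+] = 10^(-5.66) = 2.19 × 10^-6 M
At equilibrium [HA] = 0.23 − 2.19 × 10^-6 = 2.30 × 10^-1 M
Ka = [H+][A-]/[HA] = (2.19 × 10^-6)² / 2.30 × 10^-1 = 2.1 × 10^-11

Ka = 2.1 × 10^-11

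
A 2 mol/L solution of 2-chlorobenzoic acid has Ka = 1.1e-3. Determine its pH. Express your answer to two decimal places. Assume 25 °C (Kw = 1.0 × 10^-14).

pH = 1.33

ClC6H4COOH ⇌ ClC6H4COO- + H+
From the ICE table, Ka = x²/(2 − x) = 1.1 × 10^-3.
Neglecting x in the denominator: x = √(1.1 × 10^-3 × 2) = 4.69 × 10^-2 M
pH = −log[H+] = −log(4.69 × 10^-2) = 1.33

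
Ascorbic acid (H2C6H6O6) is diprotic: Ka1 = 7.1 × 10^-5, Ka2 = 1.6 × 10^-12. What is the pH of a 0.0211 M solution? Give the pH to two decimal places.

Since Ka1 ≫ Ka2, the first ionization dominates [H+].
Ka1 = x²/(0.0211 − x) = 7.1 × 10^-5
Solving the quadratic: x = (−Ka1 + √(Ka1² + 4·Ka1·C₀))/2 = 1.19 × 10^-3 M
pH = −log(1.19 × 10^-3) = 2.92

pH = 2.92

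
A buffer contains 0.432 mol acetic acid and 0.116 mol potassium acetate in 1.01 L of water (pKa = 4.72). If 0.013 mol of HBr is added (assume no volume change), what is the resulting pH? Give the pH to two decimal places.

pH = 4.08

Added H+ converts CH3COO- to CH3COOH: CH3COOH → 0.445 mol, CH3COO- → 0.103 mol.
Henderson–Hasselbalch with mole ratio 0.103/0.445: pH = 4.72 + (-0.636)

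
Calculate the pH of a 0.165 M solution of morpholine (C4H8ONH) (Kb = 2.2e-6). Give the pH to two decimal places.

C4H8ONH + H2O ⇌ C4H8ONH2+ + OH-
From the ICE table, Kb = x²/(0.165 − x) = 2.2 × 10^-6.
Neglecting x in the denominator: x = √(2.2 × 10^-6 × 0.165) = 6.02 × 10^-4 M
(x/C₀ = 0.37% < 5%, so the approximation holds.)
pOH = 3.22, so pH = 14.00 − pOH = 10.78

pH = 10.78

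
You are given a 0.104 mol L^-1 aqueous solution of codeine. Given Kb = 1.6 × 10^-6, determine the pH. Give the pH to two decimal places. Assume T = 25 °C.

C18H21NO3 + H2O ⇌ C18H22NO3+ + OH-
Kb = x²/(0.104 − x) = 1.6 × 10^-6
Since Kb ≪ C₀, x ≈ √(Kb·C₀) = 4.08 × 10^-4 M.
(x/C₀ = 0.39% < 5%, so the approximation holds.)
pOH = 3.39, so pH = 14.00 − pOH = 10.61

pH = 10.61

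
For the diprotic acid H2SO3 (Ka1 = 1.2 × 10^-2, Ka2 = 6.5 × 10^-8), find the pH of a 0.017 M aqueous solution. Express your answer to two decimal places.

Since Ka1 ≫ Ka2, the first ionization dominates [H+].
Ka1 = x²/(0.017 − x) = 1.2 × 10^-2
Solving the quadratic: x = (−Ka1 + √(Ka1² + 4·Ka1·C₀))/2 = 9.49 × 10^-3 M
pH = −log(9.49 × 10^-3) = 2.02

pH = 2.02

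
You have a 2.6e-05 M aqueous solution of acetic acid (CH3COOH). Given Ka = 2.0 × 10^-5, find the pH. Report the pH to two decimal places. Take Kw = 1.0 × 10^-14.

CH3COOH ⇌ CH3COO- + H+
Ka = [H+]²/(2.6e-05 − [H+]) = 2.0 × 10^-5
Here C₀/Ka ≈ 1.3, so the small-[H+] approximation fails. Use the quadratic:
[H+] = (−Ka + √(Ka² + 4·Ka·C₀))/2 = 1.49 × 10^-5 M
pH = −log(1.49 × 10^-5) = 4.83

pH = 4.83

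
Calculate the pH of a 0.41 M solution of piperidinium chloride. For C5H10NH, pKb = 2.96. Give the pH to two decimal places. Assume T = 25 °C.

C5H10NH2+ is the conjugate acid of the weak base C5H10NH.
Kb = 10^(−2.96) = 1.10 × 10^-3
Ka = Kw/Kb = 1.0×10^-14 / 1.10 × 10^-3 = 9.09 × 10^-12
From the ICE table, Ka = x²/(0.41 − x) = 9.09 × 10^-12.
Since Ka ≪ C₀, x ≈ √(Ka·C₀) = 1.93 × 10^-6 M.
(x/C₀ = 0.00047% < 5%, so the approximation holds.)
pH = −log(1.93 × 10^-6) = 5.71

pH = 5.71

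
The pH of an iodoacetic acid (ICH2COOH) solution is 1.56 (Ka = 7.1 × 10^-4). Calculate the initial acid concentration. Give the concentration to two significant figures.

C₀ = 1.1 M

[H+] = 10^(-1.56) = 2.75 × 10^-2 M = x
Ka = x²/(C₀ − x) ⇒ C₀ = x + x²/Ka
C₀ = 2.75 × 10^-2 + (2.75 × 10^-2)²/(7.1 × 10^-4) = 1.09 M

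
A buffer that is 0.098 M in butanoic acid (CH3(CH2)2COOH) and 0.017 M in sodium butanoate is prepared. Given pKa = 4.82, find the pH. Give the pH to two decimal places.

pH = 4.06

pH = pKa + log([A⁻]/[HA]) = 4.82 + log(0.017/0.098)
pH = 4.82 + (-0.761) = 4.06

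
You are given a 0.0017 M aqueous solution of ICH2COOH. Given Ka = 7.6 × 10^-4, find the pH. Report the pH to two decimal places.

pH = 3.09

ICH2COOH ⇌ ICH2COO- + H+
From the ICE table, Ka = [H+]²/(0.0017 − [H+]) = 7.6 × 10^-4.
Here C₀/Ka ≈ 2.24, so the small-[H+] approximation fails. Use the quadratic:
[H+] = [−0.00076 + √(0.00076² + 5.17e-06)]/2 = 8.18 × 10^-4 M
pH = −log[H+] = −log(8.18 × 10^-4) = 3.09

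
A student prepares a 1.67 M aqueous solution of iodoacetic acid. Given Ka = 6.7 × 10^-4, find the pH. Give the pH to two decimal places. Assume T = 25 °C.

ICH2COOH ⇌ ICH2COO- + H+
From the ICE table, Ka = [H+]²/(1.67 − [H+]) = 6.7 × 10^-4.
Assume [H+] ≪ 1.67: [H+] ≈ √(6.7 × 10^-4 × 1.67) = 3.34 × 10^-2 M
Check: 2% ionized — well under 5%, approximation valid.
pH = −log(3.34 × 10^-2) = 1.48

pH = 1.48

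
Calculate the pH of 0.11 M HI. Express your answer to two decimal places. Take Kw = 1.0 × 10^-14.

pH = 0.96

HI is a strong acid and dissociates completely, so [H+] = 0.11 M.
pH = -log(0.11) = 0.96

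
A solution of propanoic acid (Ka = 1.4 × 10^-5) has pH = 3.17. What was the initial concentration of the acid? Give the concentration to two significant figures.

C₀ = 3.3 × 10^-2 M

[H+] = 10^(-3.17) = 6.76 × 10^-4 M = x
Ka = x²/(C₀ − x) ⇒ C₀ = x + x²/Ka
C₀ = 6.76 × 10^-4 + (6.76 × 10^-4)²/(1.4 × 10^-5) = 3.33 × 10^-2 M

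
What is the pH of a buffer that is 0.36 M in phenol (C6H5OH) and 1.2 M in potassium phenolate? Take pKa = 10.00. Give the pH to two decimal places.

pH = pKa + log([A⁻]/[HA]) = 10.00 + log(1.2/0.36)
pH = 10.00 + (+0.523) = 10.52

pH = 10.52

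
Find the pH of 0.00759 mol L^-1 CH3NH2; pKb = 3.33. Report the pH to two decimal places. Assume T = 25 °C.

CH3NH2 + H2O ⇌ CH3NH3+ + OH-
Kb = 10^(−3.33) = 4.68 × 10^-4
Let x = [OH-] at equilibrium. Kb = x²/(0.00759 − x).
x is not negligible relative to C₀; solve x² + 0.000468·x − 3.55e-06 = 0.
x = (−Kb + √(Kb² + 4·Kb·C₀))/2 = 1.67 × 10^-3 M
pOH = −log(1.67 × 10^-3) = 2.78; pH = 14.00 − 2.78 = 11.22

pH = 11.22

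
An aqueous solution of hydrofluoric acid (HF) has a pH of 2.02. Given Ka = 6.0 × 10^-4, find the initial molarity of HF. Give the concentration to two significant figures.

[H+] = 10^(-2.02) = 9.55 × 10^-3 M = x
Ka = x²/(C₀ − x) ⇒ C₀ = x + x²/Ka
C₀ = 9.55 × 10^-3 + (9.55 × 10^-3)²/(6.0 × 10^-4) = 1.62 × 10^-1 M

C₀ = 1.6 × 10^-1 M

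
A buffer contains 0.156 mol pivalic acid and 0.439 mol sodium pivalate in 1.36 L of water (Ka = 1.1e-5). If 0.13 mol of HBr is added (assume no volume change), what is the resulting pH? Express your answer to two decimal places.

pH = 4.99

Added H+ converts (CH3)3CCOO- to (CH3)3CCOOH: (CH3)3CCOOH → 0.286 mol, (CH3)3CCOO- → 0.309 mol.
pKa = −log(1.1 × 10^-5) = 4.959
pH = pKa + log(n_(CH3)3CCOO-/n_(CH3)3CCOOH) = 4.959 + log(0.309/0.286) = 4.959 + (+0.034)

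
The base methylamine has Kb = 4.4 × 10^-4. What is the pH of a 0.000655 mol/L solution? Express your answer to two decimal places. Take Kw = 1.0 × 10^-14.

pH = 10.56

CH3NH2 + H2O ⇌ CH3NH3+ + OH-
From the ICE table, Kb = [OH-]²/(0.000655 − [OH-]) = 4.4 × 10^-4.
[OH-] is not negligible relative to C₀; solve [OH-]² + 0.00044·[OH-] − 2.88e-07 = 0.
[OH-] = [−0.00044 + √(0.00044² + 1.15e-06)]/2 = 3.60 × 10^-4 M
pOH = −log(3.60 × 10^-4) = 3.44; pH = 14.00 − 3.44 = 10.56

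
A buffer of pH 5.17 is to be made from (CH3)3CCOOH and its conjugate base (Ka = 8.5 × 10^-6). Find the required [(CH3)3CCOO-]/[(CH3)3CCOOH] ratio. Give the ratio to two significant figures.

pKa = -log(8.5 × 10^-6) = 5.071
pH = pKa + log(r) ⇒ log(r) = 5.17 − 5.071 = +0.099
r = [(CH3)3CCOO-]/[(CH3)3CCOOH] = 10^(+0.099) = 1.26

ratio = 1.3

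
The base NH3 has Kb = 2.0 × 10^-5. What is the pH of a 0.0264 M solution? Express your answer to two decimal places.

pH = 10.86

NH3 + H2O ⇌ NH4+ + OH-
Let x = [OH-] at equilibrium. Kb = x²/(0.0264 − x).
Neglecting x in the denominator: x = √(2.0 × 10^-5 × 0.0264) = 7.27 × 10^-4 M
Check: 2.8% ionized — well under 5%, approximation valid.
pOH = 3.14, so pH = 14.00 − pOH = 10.86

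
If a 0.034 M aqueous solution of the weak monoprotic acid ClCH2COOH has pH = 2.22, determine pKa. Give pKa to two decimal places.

[H+] = 10^(-2.22) = 6.03 × 10^-3 M
At equilibrium [HA] = 0.034 − 6.03 × 10^-3 = 2.80 × 10^-2 M
Ka = [H+][A-]/[HA] = (6.03 × 10^-3)² / 2.80 × 10^-2 = 1.30 × 10^-3
pKa = -log(1.30 × 10^-3) = 2.89

pKa = 2.89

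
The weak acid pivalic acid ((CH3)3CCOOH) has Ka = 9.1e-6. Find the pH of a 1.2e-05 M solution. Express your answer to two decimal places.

pH = 5.16

(CH3)3CCOOH ⇌ (CH3)3CCOO- + H+
Ka = [H+]²/(1.2e-05 − [H+]) = 9.1 × 10^-6
Here C₀/Ka ≈ 1.32, so the small-[H+] approximation fails. Use the quadratic:
[H+] = [−9.1e-06 + √(9.1e-06² + 4.37e-10)]/2 = 6.85 × 10^-6 M
pH = −log[H+] = −log(6.85 × 10^-6) = 5.16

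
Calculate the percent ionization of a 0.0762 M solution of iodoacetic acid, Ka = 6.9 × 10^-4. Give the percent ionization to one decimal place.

ICH2COOH ⇌ ICH2COO- + H+; let x = [H+] at equilibrium.
Solve x² + 0.00069x − 5.26e-05 = 0 → x = 6.91 × 10^-3 M
Fraction ionized = 6.91 × 10^-3 / 0.0762 = 0.0907 → 9.1%

9.1%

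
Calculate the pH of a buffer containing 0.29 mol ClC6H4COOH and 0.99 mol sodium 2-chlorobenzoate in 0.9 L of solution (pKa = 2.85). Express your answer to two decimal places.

pH = 3.38

Using pH = pKa + log([base]/[acid]) with [base]/[acid] = 0.99/0.29:
pH = 2.85 + (+0.533) = 3.38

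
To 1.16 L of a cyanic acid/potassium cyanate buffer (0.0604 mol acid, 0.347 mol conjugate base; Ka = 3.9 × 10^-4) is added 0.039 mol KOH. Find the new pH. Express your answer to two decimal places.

pH = 4.67

After neutralization: n(HOCN) = 0.0214 mol, n(OCN-) = 0.386 mol.
pKa = −log(3.9 × 10^-4) = 3.409
Henderson–Hasselbalch with mole ratio 0.386/0.0214: pH = 3.409 + (+1.256)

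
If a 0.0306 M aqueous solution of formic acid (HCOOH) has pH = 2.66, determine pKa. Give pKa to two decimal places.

[H+] = 10^(-2.66) = 2.19 × 10^-3 M
At equilibrium [HA] = 0.0306 − 2.19 × 10^-3 = 2.84 × 10^-2 M
Ka = [H+][A-]/[HA] = (2.19 × 10^-3)² / 2.84 × 10^-2 = 1.69 × 10^-4
pKa = -log(1.69 × 10^-4) = 3.77

pKa = 3.77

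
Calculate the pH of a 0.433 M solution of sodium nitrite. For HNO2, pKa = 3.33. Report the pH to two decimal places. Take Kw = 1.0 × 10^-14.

pH = 8.48

NO2- is the conjugate base of the weak acid HNO2.
Ka = 10^(−3.33) = 4.68 × 10^-4
Kb = Kw/Ka = 1.0×10^-14 / 4.68 × 10^-4 = 2.14 × 10^-11
From the ICE table, Kb = x²/(0.433 − x) = 2.14 × 10^-11.
Assume x ≪ 0.433: x ≈ √(2.14 × 10^-11 × 0.433) = 3.04 × 10^-6 M
(x/C₀ = 0.0007% < 5%, so the approximation holds.)
pOH = 5.52, so pH = 14.00 − pOH = 8.48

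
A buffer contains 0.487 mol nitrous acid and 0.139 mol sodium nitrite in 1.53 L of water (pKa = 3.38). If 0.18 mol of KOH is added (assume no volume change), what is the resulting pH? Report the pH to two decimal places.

pH = 3.40

After neutralization: n(HNO2) = 0.307 mol, n(NO2-) = 0.319 mol.
pH = pKa + log([A⁻]/[HA]) = 3.38 + log(0.319/0.307) = 3.38 +0.017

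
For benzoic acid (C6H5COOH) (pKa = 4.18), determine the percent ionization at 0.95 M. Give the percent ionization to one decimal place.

C6H5COOH ⇌ C6H5COO- + H+; let x = [H+] at equilibrium.
Ka = 10^(−4.18) = 6.61 × 10^-5
x ≈ √(Ka·C₀) = √(6.61 × 10^-5 × 0.95) = 7.92 × 10^-3 M
Fraction ionized = 7.92 × 10^-3 / 0.95 = 0.0083 → 0.8%

0.8%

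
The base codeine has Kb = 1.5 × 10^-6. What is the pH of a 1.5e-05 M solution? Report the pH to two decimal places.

pH = 8.61

C18H21NO3 + H2O ⇌ C18H22NO3+ + OH-
From the ICE table, Kb = x²/(1.5e-05 − x) = 1.5 × 10^-6.
The 5% rule fails; solving x² + Kb·x − Kb·C₀ = 0 exactly:
x = (−Kb + √(Kb² + 4·Kb·C₀))/2 = 4.05 × 10^-6 M
pOH = 5.39, so pH = 14.00 − pOH = 8.61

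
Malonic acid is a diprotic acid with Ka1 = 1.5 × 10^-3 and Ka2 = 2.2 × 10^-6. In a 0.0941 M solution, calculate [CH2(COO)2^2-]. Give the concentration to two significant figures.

First ionization gives [H+] ≈ [CH2(COOH)COO-] = 1.12 × 10^-2 M.
Second step: Ka2 = [H+][CH2(COO)2^2-]/[CH2(COOH)COO-] ≈ [CH2(COO)2^2-] (since [H+] ≈ [CH2(COOH)COO-]).
So [CH2(COO)2^2-] ≈ Ka2.

2.2 × 10^-6 M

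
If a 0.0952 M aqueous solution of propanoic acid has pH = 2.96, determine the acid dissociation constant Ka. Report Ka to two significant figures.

Ka = 1.3 × 10^-5

[H+] = 10^(-2.96) = 1.10 × 10^-3 M
At equilibrium [HA] = 0.0952 − 1.10 × 10^-3 = 9.41 × 10^-2 M
Ka = [H+][A-]/[HA] = (1.10 × 10^-3)² / 9.41 × 10^-2 = 1.3 × 10^-5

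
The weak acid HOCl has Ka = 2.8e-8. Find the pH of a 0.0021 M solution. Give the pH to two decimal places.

HOCl ⇌ OCl- + H+
Let x = [H+] at equilibrium. Ka = x²/(0.0021 − x).
Since Ka ≪ C₀, x ≈ √(Ka·C₀) = 7.67 × 10^-6 M.
pH = −log(7.67 × 10^-6) = 5.12

pH = 5.12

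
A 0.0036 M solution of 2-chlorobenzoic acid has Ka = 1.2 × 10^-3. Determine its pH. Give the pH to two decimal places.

ClC6H4COOH ⇌ ClC6H4COO- + H+
Ka = [H+]²/(0.0036 − [H+]) = 1.2 × 10^-3
[H+] is not negligible relative to C₀; solve [H+]² + 0.0012·[H+] − 4.32e-06 = 0.
[H+] = [−0.0012 + √(0.0012² + 1.73e-05)]/2 = 1.56 × 10^-3 M
pH = −log[H+] = −log(1.56 × 10^-3) = 2.81

pH = 2.81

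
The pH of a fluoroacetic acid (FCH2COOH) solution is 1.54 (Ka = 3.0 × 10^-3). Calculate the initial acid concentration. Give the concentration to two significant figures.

C₀ = 3.1 × 10^-1 M

[H+] = 10^(-1.54) = 2.88 × 10^-2 M = x
Ka = x²/(C₀ − x) ⇒ C₀ = x + x²/Ka
C₀ = 2.88 × 10^-2 + (2.88 × 10^-2)²/(3.0 × 10^-3) = 3.05 × 10^-1 M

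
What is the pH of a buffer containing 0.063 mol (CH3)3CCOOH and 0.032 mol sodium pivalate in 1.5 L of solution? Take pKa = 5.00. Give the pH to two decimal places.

pH = 4.71

pH = pKa + log([A⁻]/[HA]) = 5.00 + log(0.032/0.063)
pH = 5.00 + (-0.294) = 4.71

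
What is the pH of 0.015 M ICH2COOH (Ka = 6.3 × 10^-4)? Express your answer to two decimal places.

ICH2COOH ⇌ ICH2COO- + H+
From the ICE table, Ka = x²/(0.015 − x) = 6.3 × 10^-4.
Here C₀/Ka ≈ 23.8, so the small-x approximation fails. Use the quadratic:
x = (−Ka + √(Ka² + 4·Ka·C₀))/2 = 2.78 × 10^-3 M
pH = −log(2.78 × 10^-3) = 2.56

pH = 2.56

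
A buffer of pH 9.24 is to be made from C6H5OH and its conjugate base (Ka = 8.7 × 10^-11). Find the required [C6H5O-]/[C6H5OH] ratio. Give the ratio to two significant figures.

pKa = -log(8.7 × 10^-11) = 10.060
pH = pKa + log(r) ⇒ log(r) = 9.24 − 10.060 = -0.820
r = [C6H5O-]/[C6H5OH] = 10^(-0.820) = 0.151

ratio = 0.15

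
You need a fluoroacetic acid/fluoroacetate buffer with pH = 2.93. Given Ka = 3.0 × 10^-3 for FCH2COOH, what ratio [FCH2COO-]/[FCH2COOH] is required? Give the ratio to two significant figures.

pKa = -log(3.0 × 10^-3) = 2.523
pH = pKa + log(r) ⇒ log(r) = 2.93 − 2.523 = +0.407
r = [FCH2COO-]/[FCH2COOH] = 10^(+0.407) = 2.55

ratio = 2.6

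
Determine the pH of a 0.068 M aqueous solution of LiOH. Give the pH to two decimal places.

pH = 12.83

LiOH is a strong base; [OH-] = 0.068 M.
pOH = -log(0.068) = 1.17
pH = 14.00 - 1.17 = 12.83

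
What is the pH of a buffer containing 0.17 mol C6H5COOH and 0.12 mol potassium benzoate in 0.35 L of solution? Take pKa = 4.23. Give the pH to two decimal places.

pH = 4.08

pH = pKa + log([A⁻]/[HA]) = 4.23 + log(0.12/0.17)
pH = 4.23 + (-0.151) = 4.08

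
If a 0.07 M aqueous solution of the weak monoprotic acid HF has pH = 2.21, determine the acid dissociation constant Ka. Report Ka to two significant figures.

[H+] = 10^(-2.21) = 6.17 × 10^-3 M
At equilibrium [HA] = 0.07 − 6.17 × 10^-3 = 6.38 × 10^-2 M
Ka = [H+][A-]/[HA] = (6.17 × 10^-3)² / 6.38 × 10^-2 = 6.0 × 10^-4

Ka = 6.0 × 10^-4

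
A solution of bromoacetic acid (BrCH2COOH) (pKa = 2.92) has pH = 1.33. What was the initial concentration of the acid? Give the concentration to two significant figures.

C₀ = 1.9 M

[H+] = 10^(-1.33) = 4.68 × 10^-2 M = x
Ka = 10^(−2.92) = 1.20 × 10^-3
Ka = x²/(C₀ − x) ⇒ C₀ = x + x²/Ka
C₀ = 4.68 × 10^-2 + (4.68 × 10^-2)²/(1.20 × 10^-3) = 1.87 M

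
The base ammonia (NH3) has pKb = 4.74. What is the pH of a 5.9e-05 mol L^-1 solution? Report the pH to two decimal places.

pH = 9.40

NH3 + H2O ⇌ NH4+ + OH-
Kb = 10^(−4.74) = 1.82 × 10^-5
From the ICE table, Kb = [OH-]²/(5.9e-05 − [OH-]) = 1.82 × 10^-5.
The 5% rule fails; solving [OH-]² + Kb·[OH-] − Kb·C₀ = 0 exactly:
[OH-] = [−1.82e-05 + √(1.82e-05² + 4.3e-09)]/2 = 2.49 × 10^-5 M
pOH = 4.60, so pH = 14.00 − pOH = 9.40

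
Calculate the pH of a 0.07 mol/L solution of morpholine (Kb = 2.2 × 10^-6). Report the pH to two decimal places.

pH = 10.59

C4H8ONH + H2O ⇌ C4H8ONH2+ + OH-
Kb = [OH-]²/(0.07 − [OH-]) = 2.2 × 10^-6
Assume [OH-] ≪ 0.07: [OH-] ≈ √(2.2 × 10^-6 × 0.07) = 3.92 × 10^-4 M
pOH = −log(3.92 × 10^-4) = 3.41; pH = 14.00 − 3.41 = 10.59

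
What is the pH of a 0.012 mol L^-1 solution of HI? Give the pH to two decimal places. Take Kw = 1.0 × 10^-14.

pH = 1.92

HI is a strong acid and dissociates completely, so [H+] = 0.012 M.
pH = -log(0.012) = 1.92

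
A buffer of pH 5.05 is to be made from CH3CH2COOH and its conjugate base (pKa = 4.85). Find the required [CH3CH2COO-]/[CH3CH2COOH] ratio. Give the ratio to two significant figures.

ratio = 1.6

pH = pKa + log(r) ⇒ log(r) = 5.05 − 4.85 = +0.20
r = [CH3CH2COO-]/[CH3CH2COOH] = 10^(+0.20) = 1.58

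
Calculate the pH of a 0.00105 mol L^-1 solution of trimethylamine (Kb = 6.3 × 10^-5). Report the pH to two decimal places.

(CH3)3N + H2O ⇌ (CH3)3NH+ + OH-
Kb = [OH-]²/(0.00105 − [OH-]) = 6.3 × 10^-5
The 5% rule fails; solving [OH-]² + Kb·[OH-] − Kb·C₀ = 0 exactly:
[OH-] = [−6.3e-05 + √(6.3e-05² + 2.65e-07)]/2 = 2.28 × 10^-4 M
pOH = −log(2.28 × 10^-4) = 3.64; pH = 14.00 − 3.64 = 10.36

pH = 10.36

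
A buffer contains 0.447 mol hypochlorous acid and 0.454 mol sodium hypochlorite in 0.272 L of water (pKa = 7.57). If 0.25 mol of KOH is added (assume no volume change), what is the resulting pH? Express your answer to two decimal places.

pH = 8.12

OH- converts HOCl to OCl-: HOCl → 0.197 mol, OCl- → 0.704 mol.
pH = pKa + log(n_OCl-/n_HOCl) = 7.57 + log(0.704/0.197) = 7.57 + (+0.553)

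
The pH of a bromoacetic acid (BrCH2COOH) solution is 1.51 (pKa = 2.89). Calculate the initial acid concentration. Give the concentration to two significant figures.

[H+] = 10^(-1.51) = 3.09 × 10^-2 M = x
Ka = 10^(−2.89) = 1.29 × 10^-3
Ka = x²/(C₀ − x) ⇒ C₀ = x + x²/Ka
C₀ = 3.09 × 10^-2 + (3.09 × 10^-2)²/(1.29 × 10^-3) = 7.71 × 10^-1 M

C₀ = 7.7 × 10^-1 M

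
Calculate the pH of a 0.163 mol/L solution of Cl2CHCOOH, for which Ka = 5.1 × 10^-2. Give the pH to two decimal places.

pH = 1.16

Cl2CHCOOH ⇌ Cl2CHCOO- + H+
From the ICE table, Ka = [H+]²/(0.163 − [H+]) = 5.1 × 10^-2.
Here C₀/Ka ≈ 3.2, so the small-[H+] approximation fails. Use the quadratic:
[H+] = [−0.051 + √(0.051² + 0.0333)]/2 = 6.92 × 10^-2 M
pH = −log(6.92 × 10^-2) = 1.16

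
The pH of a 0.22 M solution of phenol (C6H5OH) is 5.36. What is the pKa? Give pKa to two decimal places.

[H+] = 10^(-5.36) = 4.37 × 10^-6 M
At equilibrium [HA] = 0.22 − 4.37 × 10^-6 = 2.20 × 10^-1 M
Ka = [H+][A-]/[HA] = (4.37 × 10^-6)² / 2.20 × 10^-1 = 8.68 × 10^-11
pKa = -log(8.68 × 10^-11) = 10.06

pKa = 10.06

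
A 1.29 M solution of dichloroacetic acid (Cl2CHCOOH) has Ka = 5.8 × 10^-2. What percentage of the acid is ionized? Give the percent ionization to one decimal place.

Cl2CHCOOH ⇌ Cl2CHCOO- + H+; let x = [H+] at equilibrium.
Solve x² + 0.058x − 0.0748 = 0 → x = 2.46 × 10^-1 M
% ionization = x/C₀ × 100% = 2.46 × 10^-1/1.29 × 100% = 19.1%

19.1%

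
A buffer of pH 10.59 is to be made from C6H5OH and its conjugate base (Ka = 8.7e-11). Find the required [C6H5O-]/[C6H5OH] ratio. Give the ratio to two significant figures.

ratio = 3.4

pKa = -log(8.7 × 10^-11) = 10.060
pH = pKa + log(r) ⇒ log(r) = 10.59 − 10.060 = +0.530
r = [C6H5O-]/[C6H5OH] = 10^(+0.530) = 3.39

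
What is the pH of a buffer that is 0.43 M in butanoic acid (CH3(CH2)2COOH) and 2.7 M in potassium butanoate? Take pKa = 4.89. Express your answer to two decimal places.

pH = 5.69

Using pH = pKa + log([base]/[acid]) with [base]/[acid] = 2.7/0.43:
pH = 4.89 + (+0.798) = 5.69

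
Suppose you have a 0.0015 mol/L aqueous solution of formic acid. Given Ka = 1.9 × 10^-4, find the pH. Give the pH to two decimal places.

pH = 3.35

HCOOH ⇌ HCOO- + H+
Ka = [H+]²/(0.0015 − [H+]) = 1.9 × 10^-4
[H+] is not negligible relative to C₀; solve [H+]² + 0.00019·[H+] − 2.85e-07 = 0.
[H+] = [−0.00019 + √(0.00019² + 1.14e-06)]/2 = 4.47 × 10^-4 M
pH = −log[H+] = −log(4.47 × 10^-4) = 3.35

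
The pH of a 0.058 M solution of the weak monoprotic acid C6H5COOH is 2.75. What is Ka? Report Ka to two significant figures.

Ka = 5.6 × 10^-5

[H+] = 10^(-2.75) = 1.78 × 10^-3 M
At equilibrium [HA] = 0.058 − 1.78 × 10^-3 = 5.62 × 10^-2 M
Ka = [H+][A-]/[HA] = (1.78 × 10^-3)² / 5.62 × 10^-2 = 5.6 × 10^-5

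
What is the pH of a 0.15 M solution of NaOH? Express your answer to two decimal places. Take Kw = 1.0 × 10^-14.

pH = 13.18

NaOH is a strong base; [OH-] = 0.15 M.
pOH = -log(0.15) = 0.82
pH = 14.00 - 0.82 = 13.18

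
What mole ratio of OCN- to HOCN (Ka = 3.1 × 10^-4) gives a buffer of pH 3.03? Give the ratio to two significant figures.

ratio = 0.33

pKa = -log(3.1 × 10^-4) = 3.509
pH = pKa + log(r) ⇒ log(r) = 3.03 − 3.509 = -0.479
r = [OCN-]/[HOCN] = 10^(-0.479) = 0.332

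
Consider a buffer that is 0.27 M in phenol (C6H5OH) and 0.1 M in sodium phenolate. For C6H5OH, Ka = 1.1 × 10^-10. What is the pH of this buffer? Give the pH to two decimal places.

pKa = −log(1.1 × 10^-10) = 9.959
Using pH = pKa + log([base]/[acid]) with [base]/[acid] = 0.1/0.27:
pH = 9.959 + (-0.431) = 9.53

pH = 9.53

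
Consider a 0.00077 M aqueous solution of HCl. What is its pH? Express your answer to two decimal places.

pH = 3.11

HCl is a strong acid and dissociates completely, so [H+] = 0.00077 M.
pH = -log(0.00077) = 3.11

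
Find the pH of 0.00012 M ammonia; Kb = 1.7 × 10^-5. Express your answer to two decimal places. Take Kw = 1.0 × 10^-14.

NH3 + H2O ⇌ NH4+ + OH-
Kb = [OH-]²/(0.00012 − [OH-]) = 1.7 × 10^-5
Here C₀/Kb ≈ 7.06, so the small-[OH-] approximation fails. Use the quadratic:
[OH-] = (−Kb + √(Kb² + 4·Kb·C₀))/2 = 3.75 × 10^-5 M
pOH = 4.43, so pH = 14.00 − pOH = 9.57

pH = 9.57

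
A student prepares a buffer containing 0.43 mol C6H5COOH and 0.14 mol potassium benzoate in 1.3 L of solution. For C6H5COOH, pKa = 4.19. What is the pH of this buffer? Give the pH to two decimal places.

pH = 3.70

pH = pKa + log([A⁻]/[HA]) = 4.19 + log(0.14/0.43)
pH = 4.19 + (-0.487) = 3.70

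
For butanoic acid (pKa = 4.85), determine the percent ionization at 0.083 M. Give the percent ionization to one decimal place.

CH3(CH2)2COOH ⇌ CH3(CH2)2COO- + H+; let x = [H+] at equilibrium.
Ka = 10^(−4.85) = 1.41 × 10^-5
x ≈ √(Ka·C₀) = √(1.41 × 10^-5 × 0.083) = 1.08 × 10^-3 M
Fraction ionized = 1.08 × 10^-3 / 0.083 = 0.0130 → 1.3%

1.3%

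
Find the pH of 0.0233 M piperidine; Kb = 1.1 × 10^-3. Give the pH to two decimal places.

C5H10NH + H2O ⇌ C5H10NH2+ + OH-
From the ICE table, Kb = [OH-]²/(0.0233 − [OH-]) = 1.1 × 10^-3.
The 5% rule fails; solving [OH-]² + Kb·[OH-] − Kb·C₀ = 0 exactly:
[OH-] = [−0.0011 + √(0.0011² + 0.000103)]/2 = 4.54 × 10^-3 M
pOH = −log(4.54 × 10^-3) = 2.34; pH = 14.00 − 2.34 = 11.66

pH = 11.66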